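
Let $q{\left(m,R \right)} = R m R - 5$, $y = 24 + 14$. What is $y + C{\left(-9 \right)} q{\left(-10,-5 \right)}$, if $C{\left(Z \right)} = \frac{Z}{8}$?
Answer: $\frac{2599}{8} \approx 324.88$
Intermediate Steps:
$C{\left(Z \right)} = \frac{Z}{8}$ ($C{\left(Z \right)} = Z \frac{1}{8} = \frac{Z}{8}$)
$y = 38$
$q{\left(m,R \right)} = -5 + m R^{2}$ ($q{\left(m,R \right)} = m R^{2} - 5 = -5 + m R^{2}$)
$y + C{\left(-9 \right)} q{\left(-10,-5 \right)} = 38 + \frac{1}{8} \left(-9\right) \left(-5 - 10 \left(-5\right)^{2}\right) = 38 - \frac{9 \left(-5 - 250\right)}{8} = 38 - - \frac{2295}{8} = 38 + \frac{2295}{8} = \frac{2599}{8}$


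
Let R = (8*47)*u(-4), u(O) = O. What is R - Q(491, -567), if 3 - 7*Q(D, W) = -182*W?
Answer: 92663/7 ≈ 13238.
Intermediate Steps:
Q(D, W) = 3/7 + 26*W (Q(D, W) = 3/7 - (-26)*W = 3/7 + 26*W)
R = -1504 (R = (8*47)*(-4) = 376*(-4) = -1504)
R - Q(491, -567) = -1504 - (3/7 + 26*(-567)) = -1504 - (3/7 - 14742) = -1504 - 1*(-103191/7) = -1504 + 103191/7 = 92663/7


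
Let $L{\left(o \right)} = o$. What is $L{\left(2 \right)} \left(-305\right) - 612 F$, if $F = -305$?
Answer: $186050$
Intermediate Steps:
$L{\left(2 \right)} \left(-305\right) - 612 F = 2 \left(-305\right) - -186660 = -610 + 186660 = 186050$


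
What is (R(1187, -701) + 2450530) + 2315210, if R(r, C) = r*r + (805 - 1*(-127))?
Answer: 6175641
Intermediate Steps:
R(r, C) = 932 + r² (R(r, C) = r² + (805 + 127) = r² + 932 = 932 + r²)
(R(1187, -701) + 2450530) + 2315210 = ((932 + 1187²) + 2450530) + 2315210 = ((932 + 1408969) + 2450530) + 2315210 = (1409901 + 2450530) + 2315210 = 3860431 + 2315210 = 6175641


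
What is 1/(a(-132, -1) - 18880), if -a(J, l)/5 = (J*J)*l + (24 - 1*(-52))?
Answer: 1/67860 ≈ 1.4736e-5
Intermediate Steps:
a(J, l) = -380 - 5*l*J**2 (a(J, l) = -5*((J*J)*l + (24 - 1*(-52))) = -5*(J**2*l + (24 + 52)) = -5*(l*J**2 + 76) = -5*(76 + l*J**2) = -380 - 5*l*J**2)
1/(a(-132, -1) - 18880) = 1/((-380 - 5*(-1)*(-132)**2) - 18880) = 1/((-380 - 5*(-1)*17424) - 18880) = 1/((-380 + 87120) - 18880) = 1/(86740 - 18880) = 1/67860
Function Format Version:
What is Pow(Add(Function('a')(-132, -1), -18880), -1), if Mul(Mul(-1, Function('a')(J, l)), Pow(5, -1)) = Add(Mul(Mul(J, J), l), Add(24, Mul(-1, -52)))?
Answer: Rational(1, 67860) ≈ 1.4736e-5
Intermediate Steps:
Function('a')(J, l) = Add(-380, Mul(-5, l, Pow(J, 2))) (Function('a')(J, l) = Mul(-5, Add(Mul(Mul(J, J), l), Add(24, Mul(-1, -52)))) = Mul(-5, Add(Mul(Pow(J, 2), l), Add(24, 52))) = Mul(-5, Add(Mul(l, Pow(J, 2)), 76)) = Mul(-5, Add(76, Mul(l, Pow(J, 2)))) = Add(-380, Mul(-5, l, Pow(J, 2))))
Pow(Add(Function('a')(-132, -1), -18880), -1) = Pow(Add(Add(-380, Mul(-5, -1, Pow(-132, 2))), -18880), -1) = Pow(Add(Add(-380, Mul(-5, -1, 17424)), -18880), -1) = Pow(Add(Add(-380, 87120), -18880), -1) = Pow(Add(86740, -18880), -1) = Pow(67860, -1) = Rational(1, 67860)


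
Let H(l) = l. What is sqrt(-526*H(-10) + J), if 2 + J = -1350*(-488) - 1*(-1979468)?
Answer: sqrt(2643526) ≈ 1625.9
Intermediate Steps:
J = 2638266 (J = -2 + (-1350*(-488) - 1*(-1979468)) = -2 + (658800 + 1979468) = -2 + 2638268 = 2638266)
sqrt(-526*H(-10) + J) = sqrt(-526*(-10) + 2638266) = sqrt(5260 + 2638266) = sqrt(2643526)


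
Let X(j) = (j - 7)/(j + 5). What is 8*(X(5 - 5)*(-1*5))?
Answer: 56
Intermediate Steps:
X(j) = (-7 + j)/(5 + j)
8*(X(5 - 5)*(-1*5)) = 8*(((-7 + (5 - 5))/(5 + (5 - 5)))*(-1*5)) = 8*(((-7 + 0)/(5 + 0))*(-5)) = 8*((-7/5)*(-5)) = 8*(((⅕)*(-7))*(-5)) = 8*(-7/5*(-5)) = 8*7 = 56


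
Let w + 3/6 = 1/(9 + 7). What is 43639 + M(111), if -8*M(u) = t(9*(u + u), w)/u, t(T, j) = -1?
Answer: 38751433/888 ≈ 43639.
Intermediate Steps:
w = -7/16 (w = -½ + 1/(9 + 7) = -½ + 1/16 = -7/16 ≈ -0.43750)
M(u) = 1/(8*u) (M(u) = -(-1)/(8*u) = 1/(8*u))
43639 + M(111) = 43639 + (⅛)/111 = 43639 + (⅛)*(1/111) = 43639 + 1/888 = 38751433/888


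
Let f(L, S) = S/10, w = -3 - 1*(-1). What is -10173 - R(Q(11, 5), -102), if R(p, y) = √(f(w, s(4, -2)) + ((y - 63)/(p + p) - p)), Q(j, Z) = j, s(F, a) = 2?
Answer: -10173 - I*√1830/10 ≈ -10173.0 - 4.2778*I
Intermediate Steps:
w = -2 (w = -3 + 1 = -2)
f(L, S) = S/10 (f(L, S) = S*(⅒) = S/10)
R(p, y) = √(⅕ - p + (-63 + y)/(2*p)) (R(p, y) = √((⅒)*2 + ((y - 63)/(p + p) - p)) = √(⅕ + ((-63 + y)/((2*p)) - p)) = √(⅕ + ((-63 + y)*(1/(2*p)) - p)) = √(⅕ + ((-63 + y)/(2*p) - p)) = √(⅕ + (-p + (-63 + y)/(2*p))) = √(⅕ - p + (-63 + y)/(2*p)))
-10173 - R(Q(11, 5), -102) = -10173 - √(20 - 3150/11 - 100*11 + 50*(-102)/11)/10 = -10173 - √(20 - 3150*1/11 - 1100 + 50*(-102)*(1/11))/10 = -10173 - √(20 - 3150/11 - 1100 - 5100/11)/10 = -10173 - √(-1830)/10 = -10173 - I*√1830/10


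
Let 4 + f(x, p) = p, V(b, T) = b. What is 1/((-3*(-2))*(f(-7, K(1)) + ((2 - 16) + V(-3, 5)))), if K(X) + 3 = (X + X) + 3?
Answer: -1/114 ≈ -0.0087719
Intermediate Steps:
K(X) = 2*X (K(X) = -3 + ((X + X) + 3) = -3 + (2*X + 3) = -3 + (3 + 2*X) = 2*X)
f(x, p) = -4 + p
1/((-3*(-2))*(f(-7, K(1)) + ((2 - 16) + V(-3, 5)))) = 1/((-3*(-2))*((-4 + 2*1) + ((2 - 16) - 3))) = 1/(6*((-4 + 2) + (-14 - 3))) = 1/(6*(-2 - 17)) = 1/(6*(-19)) = 1/(-114) = -1/114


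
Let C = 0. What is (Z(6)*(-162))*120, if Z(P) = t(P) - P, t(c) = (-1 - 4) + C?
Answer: 213840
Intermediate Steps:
t(c) = -5 (t(c) = (-1 - 4) + 0 = -5 + 0 = -5)
Z(P) = -5 - P
(Z(6)*(-162))*120 = ((-5 - 1*6)*(-162))*120 = ((-5 - 6)*(-162))*120 = -11*(-162)*120 = 1782*120 = 213840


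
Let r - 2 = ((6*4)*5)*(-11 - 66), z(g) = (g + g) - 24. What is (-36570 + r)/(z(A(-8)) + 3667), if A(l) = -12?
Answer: -6544/517 ≈ -12.658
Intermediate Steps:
z(g) = -24 + 2*g (z(g) = 2*g - 24 = -24 + 2*g)
r = -9238 (r = 2 + ((6*4)*5)*(-11 - 66) = 2 + (24*5)*(-77) = 2 + 120*(-77) = 2 - 9240 = -9238)
(-36570 + r)/(z(A(-8)) + 3667) = (-36570 - 9238)/((-24 + 2*(-12)) + 3667) = -45808/((-24 - 24) + 3667) = -45808/(-48 + 3667) = -45808/3619 = -45808*1/3619 = -6544/517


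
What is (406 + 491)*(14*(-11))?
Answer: -138138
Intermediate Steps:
(406 + 491)*(14*(-11)) = 897*(-154) = -138138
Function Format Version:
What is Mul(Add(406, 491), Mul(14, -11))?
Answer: -138138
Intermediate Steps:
Mul(Add(406, 491), Mul(14, -11)) = Mul(897, -154) = -138138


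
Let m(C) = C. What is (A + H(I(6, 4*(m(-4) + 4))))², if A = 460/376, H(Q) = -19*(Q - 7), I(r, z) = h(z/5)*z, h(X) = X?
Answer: 159188689/8836 ≈ 18016.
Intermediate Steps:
I(r, z) = z²/5 (I(r, z) = (z/5)*z = z²/5)
H(Q) = 133 - 19*Q (H(Q) = -19*(-7 + Q) = 133 - 19*Q)
A = 115/94 (A = 460*(1/376) = 115/94 ≈ 1.2234)
(A + H(I(6, 4*(m(-4) + 4))))² = (115/94 + (133 - 19*(4*(-4 + 4))²/5))² = (115/94 + (133 - 19*(4*0)²/5))² = (115/94 + (133 - 19*0²/5))² = (115/94 + (133 - 19*0/5))² = (115/94 + (133 - 19*0))² = (115/94 + (133 + 0))² = (115/94 + 133)² = (12617/94)² = 159188689/8836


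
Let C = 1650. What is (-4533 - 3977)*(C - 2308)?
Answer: 5599580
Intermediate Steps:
(-4533 - 3977)*(C - 2308) = (-4533 - 3977)*(1650 - 2308) = -8510*(-658) = 5599580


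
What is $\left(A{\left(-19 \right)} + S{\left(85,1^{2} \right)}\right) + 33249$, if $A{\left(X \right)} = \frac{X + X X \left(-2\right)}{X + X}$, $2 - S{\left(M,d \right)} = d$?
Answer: $\frac{66539}{2} \approx 33270.0$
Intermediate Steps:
$S{\left(M,d \right)} = 2 - d$
$A{\left(X \right)} = \frac{X - 2 X^{2}}{2 X}$ ($A{\left(X \right)} = \frac{X + X^{2} \left(-2\right)}{2 X} = \left(X - 2 X^{2}\right) \frac{1}{2 X} = \frac{X - 2 X^{2}}{2 X}$)
$\left(A{\left(-19 \right)} + S{\left(85,1^{2} \right)}\right) + 33249 = \left(\left(\frac{1}{2} - -19\right) + \left(2 - 1^{2}\right)\right) + 33249 = \left(\left(\frac{1}{2} + 19\right) + \left(2 - 1\right)\right) + 33249 = \left(\frac{39}{2} + \left(2 - 1\right)\right) + 33249 = \left(\frac{39}{2} + 1\right) + 33249 = \frac{41}{2} + 33249 = \frac{66539}{2}$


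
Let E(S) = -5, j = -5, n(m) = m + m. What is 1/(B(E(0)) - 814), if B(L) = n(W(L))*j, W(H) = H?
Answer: -1/764 ≈ -0.0013089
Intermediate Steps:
n(m) = 2*m
B(L) = -10*L (B(L) = (2*L)*(-5) = -10*L)
1/(B(E(0)) - 814) = 1/(-10*(-5) - 814) = 1/(50 - 814) = 1/(-764) = -1/764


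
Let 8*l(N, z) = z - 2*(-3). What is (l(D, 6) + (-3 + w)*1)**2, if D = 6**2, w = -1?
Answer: 25/4 ≈ 6.2500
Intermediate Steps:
D = 36
l(N, z) = 3/4 + z/8 (l(N, z) = (z - 2*(-3))/8 = (z + 6)/8 = (6 + z)/8 = 3/4 + z/8)
(l(D, 6) + (-3 + w)*1)**2 = ((3/4 + (1/8)*6) + (-3 - 1)*1)**2 = ((3/4 + 3/4) - 4*1)**2 = (3/2 - 4)**2 = (-5/2)**2 = 25/4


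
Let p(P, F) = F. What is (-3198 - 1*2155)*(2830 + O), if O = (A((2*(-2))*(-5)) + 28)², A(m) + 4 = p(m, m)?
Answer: -25512398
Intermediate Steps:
A(m) = -4 + m
O = 1936 (O = ((-4 + (2*(-2))*(-5)) + 28)² = ((-4 - 4*(-5)) + 28)² = ((-4 + 20) + 28)² = (16 + 28)² = 44² = 1936)
(-3198 - 1*2155)*(2830 + O) = (-3198 - 1*2155)*(2830 + 1936) = (-3198 - 2155)*4766 = -5353*4766 = -25512398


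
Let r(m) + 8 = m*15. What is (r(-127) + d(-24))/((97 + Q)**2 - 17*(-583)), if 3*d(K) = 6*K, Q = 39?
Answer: -1961/28407 ≈ -0.069032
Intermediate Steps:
r(m) = -8 + 15*m (r(m) = -8 + m*15 = -8 + 15*m)
d(K) = 2*K (d(K) = (6*K)/3 = 2*K)
(r(-127) + d(-24))/((97 + Q)**2 - 17*(-583)) = ((-8 + 15*(-127)) + 2*(-24))/((97 + 39)**2 - 17*(-583)) = ((-8 - 1905) - 48)/(136**2 + 9911) = (-1913 - 48)/(18496 + 9911) = -1961/28407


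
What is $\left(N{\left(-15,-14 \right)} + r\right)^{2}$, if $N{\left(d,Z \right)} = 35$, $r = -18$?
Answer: $289$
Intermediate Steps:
$\left(N{\left(-15,-14 \right)} + r\right)^{2} = \left(35 - 18\right)^{2} = 17^{2} = 289$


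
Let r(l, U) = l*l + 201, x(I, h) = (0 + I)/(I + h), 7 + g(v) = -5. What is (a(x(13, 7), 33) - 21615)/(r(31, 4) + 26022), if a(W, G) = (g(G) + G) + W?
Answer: -431867/543680 ≈ -0.79434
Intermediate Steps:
g(v) = -12 (g(v) = -7 - 5 = -12)
x(I, h) = I/(I + h)
r(l, U) = 201 + l**2 (r(l, U) = l**2 + 201 = 201 + l**2)
a(W, G) = -12 + G + W (a(W, G) = (-12 + G) + W = -12 + G + W)
(a(x(13, 7), 33) - 21615)/(r(31, 4) + 26022) = ((-12 + 33 + 13/(13 + 7)) - 21615)/((201 + 31**2) + 26022) = ((-12 + 33 + 13/20) - 21615)/((201 + 961) + 26022) = ((-12 + 33 + 13*(1/20)) - 21615)/(1162 + 26022) = ((-12 + 33 + 13/20) - 21615)/27184 = (433/20 - 21615)*(1/27184) = -431867/20*1/27184 = -431867/543680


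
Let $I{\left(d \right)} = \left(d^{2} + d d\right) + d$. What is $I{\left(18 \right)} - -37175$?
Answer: $37841$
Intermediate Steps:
$I{\left(d \right)} = d + 2 d^{2}$ ($I{\left(d \right)} = \left(d^{2} + d^{2}\right) + d = 2 d^{2} + d = d + 2 d^{2}$)
$I{\left(18 \right)} - -37175 = 18 \left(1 + 2 \cdot 18\right) - -37175 = 18 \left(1 + 36\right) + 37175 = 18 \cdot 37 + 37175 = 666 + 37175 = 37841$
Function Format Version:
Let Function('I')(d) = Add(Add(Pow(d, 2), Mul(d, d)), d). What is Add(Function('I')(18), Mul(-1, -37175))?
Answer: 37841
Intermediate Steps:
Function('I')(d) = Add(d, Mul(2, Pow(d, 2))) (Function('I')(d) = Add(Add(Pow(d, 2), Pow(d, 2)), d) = Add(Mul(2, Pow(d, 2)), d) = Add(d, Mul(2, Pow(d, 2))))
Add(Function('I')(18), Mul(-1, -37175)) = Add(Mul(18, Add(1, Mul(2, 18))), Mul(-1, -37175)) = Add(Mul(18, Add(1, 36)), 37175) = Add(Mul(18, 37), 37175) = Add(666, 37175) = 37841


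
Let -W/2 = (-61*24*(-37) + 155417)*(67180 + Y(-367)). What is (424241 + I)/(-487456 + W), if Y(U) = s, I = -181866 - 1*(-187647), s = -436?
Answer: -215011/13988784968 ≈ -1.5370e-5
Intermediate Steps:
I = 5781 (I = -181866 + 187647 = 5781)
Y(U) = -436
W = -27977082480 (W = -2*(-61*24*(-37) + 155417)*(67180 - 436) = -2*(-1464*(-37) + 155417)*66744 = -2*(54168 + 155417)*66744 = -419170*66744 = -2*13988541240 = -27977082480)
(424241 + I)/(-487456 + W) = (424241 + 5781)/(-487456 - 27977082480) = 430022/(-27977569936) = 430022*(-1/27977569936) = -215011/13988784968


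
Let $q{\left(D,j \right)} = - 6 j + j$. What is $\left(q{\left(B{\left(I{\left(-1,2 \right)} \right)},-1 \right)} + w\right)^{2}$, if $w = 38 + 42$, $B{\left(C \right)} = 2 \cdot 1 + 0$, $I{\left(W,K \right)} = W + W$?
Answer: $7225$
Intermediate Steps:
$I{\left(W,K \right)} = 2 W$
$B{\left(C \right)} = 2$ ($B{\left(C \right)} = 2 + 0 = 2$)
$w = 80$
$q{\left(D,j \right)} = - 5 j$
$\left(q{\left(B{\left(I{\left(-1,2 \right)} \right)},-1 \right)} + w\right)^{2} = \left(\left(-5\right) \left(-1\right) + 80\right)^{2} = \left(5 + 80\right)^{2} = 85^{2} = 7225$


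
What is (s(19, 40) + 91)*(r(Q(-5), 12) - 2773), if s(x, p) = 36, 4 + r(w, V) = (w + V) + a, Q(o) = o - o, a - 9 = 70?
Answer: -341122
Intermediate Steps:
a = 79 (a = 9 + 70 = 79)
Q(o) = 0
r(w, V) = 75 + V + w (r(w, V) = -4 + ((w + V) + 79) = -4 + ((V + w) + 79) = -4 + (79 + V + w) = 75 + V + w)
(s(19, 40) + 91)*(r(Q(-5), 12) - 2773) = (36 + 91)*((75 + 12 + 0) - 2773) = 127*(87 - 2773) = 127*(-2686) = -341122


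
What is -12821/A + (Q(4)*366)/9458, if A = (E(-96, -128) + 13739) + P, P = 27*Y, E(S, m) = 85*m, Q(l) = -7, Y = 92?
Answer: -67474892/25267047 ≈ -2.6705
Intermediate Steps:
P = 2484 (P = 27*92 = 2484)
A = 5343 (A = (85*(-128) + 13739) + 2484 = (-10880 + 13739) + 2484 = 2859 + 2484 = 5343)
-12821/A + (Q(4)*366)/9458 = -12821/5343 - 7*366/9458 = -12821*1/5343 - 2562*1/9458 = -12821/5343 - 1281/4729 = -67474892/25267047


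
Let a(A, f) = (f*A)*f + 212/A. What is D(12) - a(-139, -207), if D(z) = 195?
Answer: 827912846/139 ≈ 5.9562e+6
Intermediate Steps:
a(A, f) = 212/A + A*f² (a(A, f) = (A*f)*f + 212/A = A*f² + 212/A = 212/A + A*f²)
D(12) - a(-139, -207) = 195 - (212/(-139) - 139*(-207)²) = 195 - (212*(-1/139) - 139*42849) = 195 - (-212/139 - 5956011) = 195 - 1*(-827885741/139) = 195 + 827885741/139 = 827912846/139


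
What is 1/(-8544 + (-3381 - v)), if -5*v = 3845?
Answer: -1/11156 ≈ -8.9638e-5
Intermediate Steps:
v = -769 (v = -⅕*3845 = -769)
1/(-8544 + (-3381 - v)) = 1/(-8544 + (-3381 - 1*(-769))) = 1/(-8544 + (-3381 + 769)) = 1/(-8544 - 2612) = 1/(-11156) = -1/11156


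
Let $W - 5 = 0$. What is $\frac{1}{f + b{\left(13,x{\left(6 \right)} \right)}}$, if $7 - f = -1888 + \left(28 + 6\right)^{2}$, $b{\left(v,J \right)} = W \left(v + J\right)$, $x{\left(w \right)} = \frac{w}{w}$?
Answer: $\frac{1}{809} \approx 0.0012361$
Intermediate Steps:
$W = 5$ ($W = 5 + 0 = 5$)
$x{\left(w \right)} = 1$
$b{\left(v,J \right)} = 5 J + 5 v$ ($b{\left(v,J \right)} = 5 \left(v + J\right) = 5 \left(J + v\right) = 5 J + 5 v$)
$f = 739$ ($f = 7 - \left(-1888 + \left(28 + 6\right)^{2}\right) = 7 - \left(-1888 + 34^{2}\right) = 7 - \left(-1888 + 1156\right) = 7 - -732 = 7 + 732 = 739$)
$\frac{1}{f + b{\left(13,x{\left(6 \right)} \right)}} = \frac{1}{739 + \left(5 \cdot 1 + 5 \cdot 13\right)} = \frac{1}{739 + \left(5 + 65\right)} = \frac{1}{739 + 70} = \frac{1}{809}$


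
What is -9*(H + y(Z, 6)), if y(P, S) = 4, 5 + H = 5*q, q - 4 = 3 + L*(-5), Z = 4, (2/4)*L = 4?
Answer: 1494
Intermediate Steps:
L = 8 (L = 2*4 = 8)
q = -33 (q = 4 + (3 + 8*(-5)) = 4 + (3 - 40) = 4 - 37 = -33)
H = -170 (H = -5 + 5*(-33) = -5 - 165 = -170)
-9*(H + y(Z, 6)) = -9*(-170 + 4) = -9*(-166) = 1494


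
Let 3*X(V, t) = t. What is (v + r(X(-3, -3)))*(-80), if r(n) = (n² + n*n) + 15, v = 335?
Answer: -28160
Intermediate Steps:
X(V, t) = t/3
r(n) = 15 + 2*n² (r(n) = (n² + n²) + 15 = 2*n² + 15 = 15 + 2*n²)
(v + r(X(-3, -3)))*(-80) = (335 + (15 + 2*((⅓)*(-3))²))*(-80) = (335 + (15 + 2*(-1)²))*(-80) = (335 + (15 + 2*1))*(-80) = (335 + (15 + 2))*(-80) = (335 + 17)*(-80) = 352*(-80) = -28160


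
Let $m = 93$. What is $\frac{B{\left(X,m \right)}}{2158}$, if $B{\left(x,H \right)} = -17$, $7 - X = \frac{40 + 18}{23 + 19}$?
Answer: $- \frac{17}{2158} \approx -0.0078777$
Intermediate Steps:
$X = \frac{118}{21}$ ($X = 7 - \frac{40 + 18}{23 + 19} = 7 - \frac{58}{42} = 7 - 58 \cdot \frac{1}{42} = 7 - \frac{29}{21} = \frac{118}{21} \approx 5.619$)
$\frac{B{\left(X,m \right)}}{2158} = - \frac{17}{2158}$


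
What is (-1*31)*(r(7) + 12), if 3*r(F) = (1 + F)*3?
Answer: -620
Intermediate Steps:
r(F) = 1 + F (r(F) = ((1 + F)*3)/3 = (3 + 3*F)/3 = 1 + F)
(-1*31)*(r(7) + 12) = (-1*31)*((1 + 7) + 12) = -31*(8 + 12) = -31*20 = -620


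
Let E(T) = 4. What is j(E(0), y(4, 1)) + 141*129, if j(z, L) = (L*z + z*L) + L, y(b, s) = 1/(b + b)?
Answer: 145521/8 ≈ 18190.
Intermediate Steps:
y(b, s) = 1/(2*b)
j(z, L) = L + 2*L*z (j(z, L) = (L*z + L*z) + L = 2*L*z + L = L + 2*L*z)
j(E(0), y(4, 1)) + 141*129 = ((½)/4)*(1 + 2*4) + 141*129 = ((½)*(¼))*(1 + 8) + 18189 = (⅛)*9 + 18189 = 9/8 + 18189 = 145521/8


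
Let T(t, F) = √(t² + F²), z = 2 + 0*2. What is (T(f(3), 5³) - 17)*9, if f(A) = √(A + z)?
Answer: -153 + 9*√15630 ≈ 972.18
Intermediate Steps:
z = 2 (z = 2 + 0 = 2)
f(A) = √(2 + A) (f(A) = √(A + 2) = √(2 + A))
T(t, F) = √(F² + t²)
(T(f(3), 5³) - 17)*9 = (√((5³)² + (√(2 + 3))²) - 17)*9 = (√(125² + (√5)²) - 17)*9 = (√(15625 + 5) - 17)*9 = (√15630 - 17)*9 = (-17 + √15630)*9 = -153 + 9*√15630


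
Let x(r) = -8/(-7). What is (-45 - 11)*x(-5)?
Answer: -64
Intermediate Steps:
x(r) = 8/7 (x(r) = -8*(-⅐) = 8/7)
(-45 - 11)*x(-5) = (-45 - 11)*(8/7) = -56*8/7 = -64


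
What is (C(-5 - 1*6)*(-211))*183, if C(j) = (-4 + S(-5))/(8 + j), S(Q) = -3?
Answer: -90097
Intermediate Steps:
C(j) = -7/(8 + j) (C(j) = (-4 - 3)/(8 + j) = -7/(8 + j))
(C(-5 - 1*6)*(-211))*183 = (-7/(8 + (-5 - 1*6))*(-211))*183 = (-7/(8 + (-5 - 6))*(-211))*183 = (-7/(8 - 11)*(-211))*183 = (-7/(-3)*(-211))*183 = (-7*(-⅓)*(-211))*183 = ((7/3)*(-211))*183 = -1477/3*183 = -90097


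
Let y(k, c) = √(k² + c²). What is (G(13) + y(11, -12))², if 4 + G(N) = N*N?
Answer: (165 + √265)² ≈ 32862.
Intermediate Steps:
G(N) = -4 + N² (G(N) = -4 + N*N = -4 + N²)
y(k, c) = √(c² + k²)
(G(13) + y(11, -12))² = ((-4 + 13²) + √((-12)² + 11²))² = ((-4 + 169) + √(144 + 121))² = (165 + √265)²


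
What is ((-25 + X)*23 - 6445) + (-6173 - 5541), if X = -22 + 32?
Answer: -18504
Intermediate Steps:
X = 10
((-25 + X)*23 - 6445) + (-6173 - 5541) = ((-25 + 10)*23 - 6445) + (-6173 - 5541) = (-15*23 - 6445) - 11714 = (-345 - 6445) - 11714 = -6790 - 11714 = -18504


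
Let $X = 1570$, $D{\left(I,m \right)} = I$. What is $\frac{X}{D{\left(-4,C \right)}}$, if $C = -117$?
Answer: $- \frac{785}{2} \approx -392.5$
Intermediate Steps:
$\frac{X}{D{\left(-4,C \right)}} = \frac{1570}{-4} = 1570 \left(- \frac{1}{4}\right) = - \frac{785}{2}$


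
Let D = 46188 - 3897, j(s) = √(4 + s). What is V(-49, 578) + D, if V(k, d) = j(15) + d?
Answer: 42869 + √19 ≈ 42873.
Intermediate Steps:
V(k, d) = d + √19 (V(k, d) = √(4 + 15) + d = √19 + d = d + √19)
D = 42291
V(-49, 578) + D = (578 + √19) + 42291 = 42869 + √19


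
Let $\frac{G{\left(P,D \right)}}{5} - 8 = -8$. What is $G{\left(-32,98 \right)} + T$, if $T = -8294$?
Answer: $-8294$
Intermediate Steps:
$G{\left(P,D \right)} = 0$ ($G{\left(P,D \right)} = 40 + 5 \left(-8\right) = 40 - 40 = 0$)
$G{\left(-32,98 \right)} + T = 0 - 8294 = -8294$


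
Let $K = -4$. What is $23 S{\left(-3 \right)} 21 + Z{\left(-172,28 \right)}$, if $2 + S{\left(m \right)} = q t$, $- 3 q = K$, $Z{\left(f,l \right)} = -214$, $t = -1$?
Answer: $-1824$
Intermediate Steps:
$q = \frac{4}{3}$ ($q = \left(- \frac{1}{3}\right) \left(-4\right) = \frac{4}{3} \approx 1.3333$)
$S{\left(m \right)} = - \frac{10}{3}$ ($S{\left(m \right)} = -2 + \frac{4}{3} \left(-1\right) = -2 - \frac{4}{3} = - \frac{10}{3}$)
$23 S{\left(-3 \right)} 21 + Z{\left(-172,28 \right)} = 23 \left(- \frac{10}{3}\right) 21 - 214 = \left(- \frac{230}{3}\right) 21 - 214 = -1610 - 214 = -1824$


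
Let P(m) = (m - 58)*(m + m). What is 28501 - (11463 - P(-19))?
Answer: 19964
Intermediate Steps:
P(m) = 2*m*(-58 + m) (P(m) = (-58 + m)*(2*m) = 2*m*(-58 + m))
28501 - (11463 - P(-19)) = 28501 - (11463 - 2*(-19)*(-58 - 19)) = 28501 - (11463 - 2*(-19)*(-77)) = 28501 - (11463 - 1*2926) = 28501 - (11463 - 2926) = 28501 - 1*8537 = 28501 - 8537 = 19964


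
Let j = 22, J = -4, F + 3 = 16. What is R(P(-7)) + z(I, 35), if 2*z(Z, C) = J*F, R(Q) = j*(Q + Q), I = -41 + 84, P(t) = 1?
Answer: 18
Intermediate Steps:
F = 13 (F = -3 + 16 = 13)
I = 43
R(Q) = 44*Q (R(Q) = 22*(Q + Q) = 22*(2*Q) = 44*Q)
z(Z, C) = -26 (z(Z, C) = (-4*13)/2 = (½)*(-52) = -26)
R(P(-7)) + z(I, 35) = 44*1 - 26 = 44 - 26 = 18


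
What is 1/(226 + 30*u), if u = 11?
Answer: 1/556 ≈ 0.0017986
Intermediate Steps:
1/(226 + 30*u) = 1/(226 + 30*11) = 1/(226 + 330) = 1/556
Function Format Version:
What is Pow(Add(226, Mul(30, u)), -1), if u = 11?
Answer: Rational(1, 556) ≈ 0.0017986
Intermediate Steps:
Pow(Add(226, Mul(30, u)), -1) = Pow(Add(226, Mul(30, 11)), -1) = Pow(Add(226, 330), -1) = Pow(556, -1) = Rational(1, 556)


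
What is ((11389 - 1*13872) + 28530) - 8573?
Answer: 17474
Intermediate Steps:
((11389 - 1*13872) + 28530) - 8573 = ((11389 - 13872) + 28530) - 8573 = (-2483 + 28530) - 8573 = 26047 - 8573 = 17474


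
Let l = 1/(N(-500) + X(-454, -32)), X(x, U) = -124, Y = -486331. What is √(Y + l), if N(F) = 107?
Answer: 2*I*√35137419/17 ≈ 697.37*I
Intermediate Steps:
l = -1/17 (l = 1/(107 - 124) = 1/(-17) = -1/17 ≈ -0.058824)
√(Y + l) = √(-486331 - 1/17) = √(-8267628/17) = 2*I*√35137419/17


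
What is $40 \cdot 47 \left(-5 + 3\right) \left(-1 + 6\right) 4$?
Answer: $-75200$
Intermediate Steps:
$40 \cdot 47 \left(-5 + 3\right) \left(-1 + 6\right) 4 = 1880 \left(-2\right) 5 \cdot 4 = 1880 \left(\left(-10\right) 4\right) = 1880 \left(-40\right) = -75200$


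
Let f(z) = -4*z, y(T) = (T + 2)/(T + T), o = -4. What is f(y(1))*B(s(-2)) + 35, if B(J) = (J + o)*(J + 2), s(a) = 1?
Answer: 89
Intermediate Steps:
y(T) = (2 + T)/(2*T) (y(T) = (2 + T)/((2*T)) = (2 + T)*(1/(2*T)) = (2 + T)/(2*T))
B(J) = (-4 + J)*(2 + J) (B(J) = (J - 4)*(J + 2) = (-4 + J)*(2 + J))
f(y(1))*B(s(-2)) + 35 = (-2*(2 + 1)/1)*(-8 + 1² - 2*1) + 35 = (-2*3)*(-8 + 1 - 2) + 35 = -4*3/2*(-9) + 35 = -6*(-9) + 35 = 54 + 35 = 89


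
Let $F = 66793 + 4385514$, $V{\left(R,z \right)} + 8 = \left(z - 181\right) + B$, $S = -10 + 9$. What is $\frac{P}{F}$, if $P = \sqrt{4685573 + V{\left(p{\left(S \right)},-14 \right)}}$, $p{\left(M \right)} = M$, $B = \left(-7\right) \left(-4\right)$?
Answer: $\frac{\sqrt{4685398}}{4452307} \approx 0.00048617$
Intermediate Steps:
$B = 28$
$S = -1$
$V{\left(R,z \right)} = -161 + z$ ($V{\left(R,z \right)} = -8 + \left(\left(z - 181\right) + 28\right) = -8 + \left(\left(-181 + z\right) + 28\right) = -8 + \left(-153 + z\right) = -161 + z$)
$F = 4452307$
$P = \sqrt{4685398}$ ($P = \sqrt{4685573 - 175} = \sqrt{4685398} \approx 2164.6$)
$\frac{P}{F} = \frac{\sqrt{4685398}}{4452307}$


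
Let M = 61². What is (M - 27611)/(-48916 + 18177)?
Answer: 23890/30739 ≈ 0.77719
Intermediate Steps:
M = 3721
(M - 27611)/(-48916 + 18177) = (3721 - 27611)/(-48916 + 18177) = -23890/(-30739) = -23890*(-1/30739) = 23890/30739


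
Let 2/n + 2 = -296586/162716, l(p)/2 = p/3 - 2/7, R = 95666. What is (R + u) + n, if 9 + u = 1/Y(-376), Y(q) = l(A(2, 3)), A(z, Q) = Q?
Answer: 297502429033/3110090 ≈ 95657.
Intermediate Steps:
l(p) = -4/7 + 2*p/3 (l(p) = 2*(p/3 - 2/7) = 2*(-2/7 + p/3) = -4/7 + 2*p/3)
Y(q) = 10/7 (Y(q) = -4/7 + (⅔)*3 = -4/7 + 2 = 10/7)
n = -162716/311009 (n = 2/(-2 - 296586/162716) = 2/(-2 - 296586*1/162716) = 2/(-2 - 148293/81358) = 2/(-311009/81358) = 2*(-81358/311009) = -162716/311009 ≈ -0.52319)
u = -83/10 (u = -9 + 1/(10/7) = -9 + 7/10 = -83/10 ≈ -8.3000)
(R + u) + n = (95666 - 83/10) - 162716/311009 = 956577/10 - 162716/311009 = 297502429033/3110090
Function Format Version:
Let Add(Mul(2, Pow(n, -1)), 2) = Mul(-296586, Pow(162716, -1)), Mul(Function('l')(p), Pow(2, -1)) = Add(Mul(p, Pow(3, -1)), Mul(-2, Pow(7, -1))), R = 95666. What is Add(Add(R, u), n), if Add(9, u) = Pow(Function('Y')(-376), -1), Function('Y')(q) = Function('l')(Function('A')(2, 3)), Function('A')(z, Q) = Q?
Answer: Rational(297502429033, 3110090) ≈ 95657.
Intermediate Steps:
Function('l')(p) = Add(Rational(-4, 7), Mul(Rational(2, 3), p)) (Function('l')(p) = Mul(2, Add(Mul(p, Pow(3, -1)), Mul(-2, Pow(7, -1)))) = Mul(2, Add(Mul(p, Rational(1, 3)), Mul(-2, Rational(1, 7)))) = Mul(2, Add(Mul(Rational(1, 3), p), Rational(-2, 7))) = Mul(2, Add(Rational(-2, 7), Mul(Rational(1, 3), p))) = Add(Rational(-4, 7), Mul(Rational(2, 3), p)))
Function('Y')(q) = Rational(10, 7) (Function('Y')(q) = Add(Rational(-4, 7), Mul(Rational(2, 3), 3)) = Add(Rational(-4, 7), 2) = Rational(10, 7))
n = Rational(-162716, 311009) (n = Mul(2, Pow(Add(-2, Mul(-296586, Pow(162716, -1))), -1)) = Mul(2, Pow(Add(-2, Mul(-296586, Rational(1, 162716))), -1)) = Mul(2, Pow(Add(-2, Rational(-148293, 81358)), -1)) = Mul(2, Pow(Rational(-311009, 81358), -1)) = Mul(2, Rational(-81358, 311009)) = Rational(-162716, 311009) ≈ -0.52319)
u = Rational(-83, 10) (u = Add(-9, Pow(Rational(10, 7), -1)) = Add(-9, Rational(7, 10)) = Rational(-83, 10) ≈ -8.3000)
Add(Add(R, u), n) = Add(Add(95666, Rational(-83, 10)), Rational(-162716, 311009)) = Add(Rational(956577, 10), Rational(-162716, 311009)) = Rational(297502429033, 3110090)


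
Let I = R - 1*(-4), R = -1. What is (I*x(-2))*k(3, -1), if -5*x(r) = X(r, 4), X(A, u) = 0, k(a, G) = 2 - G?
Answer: 0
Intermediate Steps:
I = 3 (I = -1 - 1*(-4) = -1 + 4 = 3)
x(r) = 0 (x(r) = -⅕*0 = 0)
(I*x(-2))*k(3, -1) = (3*0)*(2 - 1*(-1)) = 0*(2 + 1) = 0*3 = 0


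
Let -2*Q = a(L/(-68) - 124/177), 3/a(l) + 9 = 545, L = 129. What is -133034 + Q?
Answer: -142612451/1072 ≈ -1.3303e+5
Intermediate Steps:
a(l) = 3/536 (a(l) = 3/(-9 + 545) = 3/536)
Q = -3/1072 (Q = -½*3/536 = -3/1072 ≈ -0.0027985)
-133034 + Q = -133034 - 3/1072 = -142612451/1072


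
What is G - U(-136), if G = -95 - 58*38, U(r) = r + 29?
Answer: -2192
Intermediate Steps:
U(r) = 29 + r
G = -2299 (G = -95 - 2204 = -2299)
G - U(-136) = -2299 - (29 - 136) = -2299 - 1*(-107) = -2299 + 107 = -2192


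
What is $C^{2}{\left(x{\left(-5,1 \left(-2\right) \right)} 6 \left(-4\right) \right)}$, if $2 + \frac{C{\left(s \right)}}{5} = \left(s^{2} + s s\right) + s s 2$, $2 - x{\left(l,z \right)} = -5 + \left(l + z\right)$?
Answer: $5098157568100$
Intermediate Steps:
$x{\left(l,z \right)} = 7 - l - z$ ($x{\left(l,z \right)} = 2 - \left(-5 + \left(l + z\right)\right) = 2 - \left(-5 + l + z\right) = 7 - l - z$)
$C{\left(s \right)} = -10 + 20 s^{2}$ ($C{\left(s \right)} = -10 + 5 \left(\left(s^{2} + s s\right) + s s 2\right) = -10 + 5 \left(\left(s^{2} + s^{2}\right) + s^{2} \cdot 2\right) = -10 + 5 \left(2 s^{2} + 2 s^{2}\right) = -10 + 5 \cdot 4 s^{2} = -10 + 20 s^{2}$)
$C^{2}{\left(x{\left(-5,1 \left(-2\right) \right)} 6 \left(-4\right) \right)} = \left(-10 + 20 \left(\left(7 - -5 - 1 \left(-2\right)\right) 6 \left(-4\right)\right)^{2}\right)^{2} = \left(-10 + 20 \left(\left(7 + 5 - -2\right) 6 \left(-4\right)\right)^{2}\right)^{2} = \left(-10 + 20 \left(\left(7 + 5 + 2\right) 6 \left(-4\right)\right)^{2}\right)^{2} = \left(-10 + 20 \left(14 \cdot 6 \left(-4\right)\right)^{2}\right)^{2} = \left(-10 + 20 \left(84 \left(-4\right)\right)^{2}\right)^{2} = \left(-10 + 20 \left(-336\right)^{2}\right)^{2} = \left(-10 + 20 \cdot 112896\right)^{2} = \left(-10 + 2257920\right)^{2} = 2257910^{2} = 5098157568100$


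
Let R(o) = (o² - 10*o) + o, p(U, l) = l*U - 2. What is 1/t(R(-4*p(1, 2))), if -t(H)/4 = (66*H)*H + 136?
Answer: -1/544 ≈ -0.0018382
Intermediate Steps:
p(U, l) = -2 + U*l (p(U, l) = U*l - 2 = -2 + U*l)
R(o) = o² - 9*o
t(H) = -544 - 264*H² (t(H) = -4*((66*H)*H + 136) = -4*(66*H² + 136) = -4*(136 + 66*H²) = -544 - 264*H²)
1/t(R(-4*p(1, 2))) = 1/(-544 - 264*16*(-9 - 4*(-2 + 1*2))²*(-2 + 1*2)²) = 1/(-544 - 264*16*(-9 - 4*(-2 + 2))²*(-2 + 2)²) = 1/(-544 - 264*((-4*0)*(-9 - 4*0))²) = 1/(-544 - 264*(0*(-9 + 0))²) = 1/(-544 - 264*(0*(-9))²) = 1/(-544 - 264*0²) = 1/(-544 - 264*0) = 1/(-544 + 0) = 1/(-544) = -1/544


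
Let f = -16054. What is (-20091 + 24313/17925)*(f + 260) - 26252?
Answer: 5687057211328/17925 ≈ 3.1727e+8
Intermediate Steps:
(-20091 + 24313/17925)*(f + 260) - 26252 = (-20091 + 24313/17925)*(-16054 + 260) - 26252 = (-20091 + 24313*(1/17925))*(-15794) - 26252 = (-20091 + 24313/17925)*(-15794) - 26252 = -360106862/17925*(-15794) - 26252 = 5687527778428/17925 - 26252 = 5687057211328/17925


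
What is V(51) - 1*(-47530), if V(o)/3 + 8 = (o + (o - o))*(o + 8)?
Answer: 56533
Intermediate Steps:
V(o) = -24 + 3*o*(8 + o) (V(o) = -24 + 3*((o + (o - o))*(o + 8)) = -24 + 3*((o + 0)*(8 + o)) = -24 + 3*(o*(8 + o)) = -24 + 3*o*(8 + o))
V(51) - 1*(-47530) = (-24 + 3*51**2 + 24*51) - 1*(-47530) = (-24 + 3*2601 + 1224) + 47530 = (-24 + 7803 + 1224) + 47530 = 9003 + 47530 = 56533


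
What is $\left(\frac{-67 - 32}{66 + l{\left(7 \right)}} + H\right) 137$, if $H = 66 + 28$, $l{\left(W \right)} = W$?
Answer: $\frac{926531}{73} \approx 12692.0$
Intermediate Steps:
$H = 94$
$\left(\frac{-67 - 32}{66 + l{\left(7 \right)}} + H\right) 137 = \left(\frac{-67 - 32}{66 + 7} + 94\right) 137 = \left(- \frac{99}{73} + 94\right) 137 = \frac{6763}{73} \cdot 137 = \frac{926531}{73}$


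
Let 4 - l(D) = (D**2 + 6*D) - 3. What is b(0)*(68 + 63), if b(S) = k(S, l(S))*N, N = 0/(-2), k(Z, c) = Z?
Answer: 0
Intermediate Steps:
l(D) = 7 - D**2 - 6*D (l(D) = 4 - ((D**2 + 6*D) - 3) = 4 - (-3 + D**2 + 6*D) = 4 + (3 - D**2 - 6*D) = 7 - D**2 - 6*D)
N = 0 (N = 0*(-1/2) = 0)
b(S) = 0 (b(S) = S*0 = 0)
b(0)*(68 + 63) = 0*(68 + 63) = 0*131 = 0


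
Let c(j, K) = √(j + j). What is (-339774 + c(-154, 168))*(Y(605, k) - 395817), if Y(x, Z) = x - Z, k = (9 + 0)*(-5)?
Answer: 134267472258 - 790334*I*√77 ≈ 1.3427e+11 - 6.9352e+6*I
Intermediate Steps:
c(j, K) = √2*√j (c(j, K) = √(2*j) = √2*√j)
k = -45 (k = 9*(-5) = -45)
(-339774 + c(-154, 168))*(Y(605, k) - 395817) = (-339774 + √2*√(-154))*((605 - 1*(-45)) - 395817) = (-339774 + √2*(I*√154))*((605 + 45) - 395817) = (-339774 + 2*I*√77)*(650 - 395817) = (-339774 + 2*I*√77)*(-395167) = 134267472258 - 790334*I*√77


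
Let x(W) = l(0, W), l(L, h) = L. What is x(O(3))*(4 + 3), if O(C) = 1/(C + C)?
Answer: 0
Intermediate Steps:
O(C) = 1/(2*C)
x(W) = 0
x(O(3))*(4 + 3) = 0*(4 + 3) = 0*7 = 0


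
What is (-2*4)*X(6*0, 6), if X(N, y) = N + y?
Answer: -48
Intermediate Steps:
(-2*4)*X(6*0, 6) = (-2*4)*(6*0 + 6) = -8*(0 + 6) = -8*6 = -48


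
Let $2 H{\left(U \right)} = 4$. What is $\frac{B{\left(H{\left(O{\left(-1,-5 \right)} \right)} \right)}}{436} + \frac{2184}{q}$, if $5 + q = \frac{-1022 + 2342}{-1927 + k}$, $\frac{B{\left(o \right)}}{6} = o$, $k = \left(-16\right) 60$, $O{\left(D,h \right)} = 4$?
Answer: $- \frac{687220407}{1717295} \approx -400.18$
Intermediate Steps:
$H{\left(U \right)} = 2$ ($H{\left(U \right)} = \frac{1}{2} \cdot 4 = 2$)
$k = -960$
$B{\left(o \right)} = 6 o$
$q = - \frac{15755}{2887}$ ($q = -5 + \frac{-1022 + 2342}{-1927 - 960} = -5 + \frac{1320}{-2887} = -5 + 1320 \left(- \frac{1}{2887}\right) = -5 - \frac{1320}{2887} = - \frac{15755}{2887} \approx -5.4572$)
$\frac{B{\left(H{\left(O{\left(-1,-5 \right)} \right)} \right)}}{436} + \frac{2184}{q} = \frac{6 \cdot 2}{436} + \frac{2184}{- \frac{15755}{2887}} = 12 \cdot \frac{1}{436} + 2184 \left(- \frac{2887}{15755}\right) = \frac{3}{109} - \frac{6305208}{15755} = - \frac{687220407}{1717295}$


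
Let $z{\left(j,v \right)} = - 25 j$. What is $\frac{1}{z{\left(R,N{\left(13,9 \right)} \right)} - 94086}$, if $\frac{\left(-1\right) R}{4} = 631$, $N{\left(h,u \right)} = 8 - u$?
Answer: $- \frac{1}{30986} \approx -3.2273 \cdot 10^{-5}$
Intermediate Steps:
$R = -2524$ ($R = \left(-4\right) 631 = -2524$)
$\frac{1}{z{\left(R,N{\left(13,9 \right)} \right)} - 94086} = \frac{1}{\left(-25\right) \left(-2524\right) - 94086} = \frac{1}{63100 - 94086} = \frac{1}{-30986} = - \frac{1}{30986}$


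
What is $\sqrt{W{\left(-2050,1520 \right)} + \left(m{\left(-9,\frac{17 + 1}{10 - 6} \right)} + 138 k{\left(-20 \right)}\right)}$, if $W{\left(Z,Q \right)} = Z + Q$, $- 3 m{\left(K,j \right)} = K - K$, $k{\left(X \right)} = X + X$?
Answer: $55 i \sqrt{2} \approx 77.782 i$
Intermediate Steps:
$k{\left(X \right)} = 2 X$
$m{\left(K,j \right)} = 0$ ($m{\left(K,j \right)} = - \frac{K - K}{3} = \left(- \frac{1}{3}\right) 0 = 0$)
$W{\left(Z,Q \right)} = Q + Z$
$\sqrt{W{\left(-2050,1520 \right)} + \left(m{\left(-9,\frac{17 + 1}{10 - 6} \right)} + 138 k{\left(-20 \right)}\right)} = \sqrt{\left(1520 - 2050\right) + \left(0 + 138 \cdot 2 \left(-20\right)\right)} = \sqrt{-530 + \left(0 + 138 \left(-40\right)\right)} = \sqrt{-530 + \left(0 - 5520\right)} = \sqrt{-530 - 5520} = \sqrt{-6050} = 55 i \sqrt{2}$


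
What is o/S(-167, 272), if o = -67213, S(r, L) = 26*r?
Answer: 67213/4342 ≈ 15.480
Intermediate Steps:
o/S(-167, 272) = -67213/(26*(-167)) = -67213/(-4342) = -67213*(-1/4342) = 67213/4342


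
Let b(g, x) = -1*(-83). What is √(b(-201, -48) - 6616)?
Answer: I*√6533 ≈ 80.827*I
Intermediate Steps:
b(g, x) = 83
√(b(-201, -48) - 6616) = √(83 - 6616) = √(-6533) = I*√6533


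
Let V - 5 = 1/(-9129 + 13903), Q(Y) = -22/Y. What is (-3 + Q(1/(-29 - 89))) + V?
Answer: 12402853/4774 ≈ 2598.0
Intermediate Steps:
V = 23871/4774 (V = 5 + 1/(-9129 + 13903) = 5 + 1/4774 = 23871/4774 ≈ 5.0002)
(-3 + Q(1/(-29 - 89))) + V = (-3 - 22/(1/(-29 - 89))) + 23871/4774 = (-3 - 22/(1/(-118))) + 23871/4774 = (-3 - 22/(-1/118)) + 23871/4774 = (-3 - 22*(-118)) + 23871/4774 = (-3 + 2596) + 23871/4774 = 2593 + 23871/4774 = 12402853/4774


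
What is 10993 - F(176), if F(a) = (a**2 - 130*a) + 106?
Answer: 2791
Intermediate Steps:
F(a) = 106 + a**2 - 130*a
10993 - F(176) = 10993 - (106 + 176**2 - 130*176) = 10993 - (106 + 30976 - 22880) = 10993 - 1*8202 = 10993 - 8202 = 2791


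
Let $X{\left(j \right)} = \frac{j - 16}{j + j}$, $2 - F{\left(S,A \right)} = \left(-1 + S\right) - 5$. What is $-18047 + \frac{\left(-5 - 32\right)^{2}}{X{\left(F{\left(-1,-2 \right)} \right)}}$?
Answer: $- \frac{150971}{7} \approx -21567.0$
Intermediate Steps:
$F{\left(S,A \right)} = 8 - S$ ($F{\left(S,A \right)} = 2 - \left(\left(-1 + S\right) - 5\right) = 2 - \left(-6 + S\right) = 8 - S$)
$X{\left(j \right)} = \frac{-16 + j}{2 j}$
$-18047 + \frac{\left(-5 - 32\right)^{2}}{X{\left(F{\left(-1,-2 \right)} \right)}} = -18047 + \frac{\left(-5 - 32\right)^{2}}{\frac{1}{2} \frac{1}{8 - -1} \left(-16 + \left(8 - -1\right)\right)} = -18047 + \frac{\left(-37\right)^{2}}{\frac{1}{2} \frac{1}{8 + 1} \left(-16 + \left(8 + 1\right)\right)} = -18047 + \frac{1369}{\frac{1}{2} \cdot \frac{1}{9} \left(-16 + 9\right)} = -18047 + \frac{1369}{\frac{1}{2} \cdot \frac{1}{9} \left(-7\right)} = -18047 + \frac{1369}{- \frac{7}{18}} = -18047 + 1369 \left(- \frac{18}{7}\right) = -18047 - \frac{24642}{7} = - \frac{150971}{7}$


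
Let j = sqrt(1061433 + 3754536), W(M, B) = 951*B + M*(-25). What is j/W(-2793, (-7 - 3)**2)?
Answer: sqrt(4815969)/164925 ≈ 0.013306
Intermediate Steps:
W(M, B) = -25*M + 951*B (W(M, B) = 951*B - 25*M = -25*M + 951*B)
j = sqrt(4815969) ≈ 2194.5
j/W(-2793, (-7 - 3)**2) = sqrt(4815969)/(-25*(-2793) + 951*(-7 - 3)**2) = sqrt(4815969)/(69825 + 951*(-10)**2) = sqrt(4815969)/(69825 + 951*100) = sqrt(4815969)/(69825 + 95100) = sqrt(4815969)/164925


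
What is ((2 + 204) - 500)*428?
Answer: -125832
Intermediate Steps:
((2 + 204) - 500)*428 = (206 - 500)*428 = -294*428 = -125832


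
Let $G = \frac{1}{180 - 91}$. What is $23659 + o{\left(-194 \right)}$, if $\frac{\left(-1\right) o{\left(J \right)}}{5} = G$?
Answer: $\frac{2105646}{89} \approx 23659.0$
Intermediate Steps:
$G = \frac{1}{89} \approx 0.011236$
$o{\left(J \right)} = - \frac{5}{89}$ ($o{\left(J \right)} = \left(-5\right) \frac{1}{89} = - \frac{5}{89}$)
$23659 + o{\left(-194 \right)} = 23659 - \frac{5}{89} = \frac{2105646}{89}$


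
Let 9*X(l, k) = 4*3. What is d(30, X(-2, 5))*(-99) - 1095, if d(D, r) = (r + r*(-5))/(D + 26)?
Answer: -7599/7 ≈ -1085.6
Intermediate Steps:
X(l, k) = 4/3 (X(l, k) = (4*3)/9 = (⅑)*12 = 4/3)
d(D, r) = -4*r/(26 + D) (d(D, r) = (r - 5*r)/(26 + D) = (-4*r)/(26 + D) = -4*r/(26 + D))
d(30, X(-2, 5))*(-99) - 1095 = -4*4/3/(26 + 30)*(-99) - 1095 = -4*4/3/56*(-99) - 1095 = -4*4/3*1/56*(-99) - 1095 = -2/21*(-99) - 1095 = 66/7 - 1095 = -7599/7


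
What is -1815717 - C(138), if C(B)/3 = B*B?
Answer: -1872849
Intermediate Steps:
C(B) = 3*B**2 (C(B) = 3*(B*B) = 3*B**2)
-1815717 - C(138) = -1815717 - 3*138**2 = -1815717 - 3*19044 = -1815717 - 1*57132 = -1815717 - 57132 = -1872849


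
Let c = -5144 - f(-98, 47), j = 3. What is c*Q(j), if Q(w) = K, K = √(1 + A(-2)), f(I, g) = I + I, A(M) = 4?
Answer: -4948*√5 ≈ -11064.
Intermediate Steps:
f(I, g) = 2*I
K = √5 (K = √(1 + 4) = √5 ≈ 2.2361)
Q(w) = √5
c = -4948 (c = -5144 - 2*(-98) = -5144 - 1*(-196) = -5144 + 196 = -4948)
c*Q(j) = -4948*√5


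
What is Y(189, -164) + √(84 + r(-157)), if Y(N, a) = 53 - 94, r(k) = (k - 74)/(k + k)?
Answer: -41 + 7*√170502/314 ≈ -31.795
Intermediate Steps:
r(k) = (-74 + k)/(2*k) (r(k) = (-74 + k)/((2*k)) = (-74 + k)*(1/(2*k)) = (-74 + k)/(2*k))
Y(N, a) = -41
Y(189, -164) + √(84 + r(-157)) = -41 + √(84 + (½)*(-74 - 157)/(-157)) = -41 + √(84 + (½)*(-1/157)*(-231)) = -41 + √(84 + 231/314) = -41 + √(26607/314) = -41 + 7*√170502/314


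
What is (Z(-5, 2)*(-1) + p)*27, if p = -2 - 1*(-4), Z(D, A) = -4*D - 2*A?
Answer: -378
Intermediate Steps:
p = 2 (p = -2 + 4 = 2)
(Z(-5, 2)*(-1) + p)*27 = ((-4*(-5) - 2*2)*(-1) + 2)*27 = ((20 - 4)*(-1) + 2)*27 = (16*(-1) + 2)*27 = (-16 + 2)*27 = -14*27 = -378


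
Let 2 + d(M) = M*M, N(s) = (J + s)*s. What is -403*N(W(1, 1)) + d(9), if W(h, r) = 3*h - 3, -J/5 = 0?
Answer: 79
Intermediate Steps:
J = 0 (J = -5*0 = 0)
W(h, r) = -3 + 3*h
N(s) = s² (N(s) = (0 + s)*s = s*s = s²)
d(M) = -2 + M² (d(M) = -2 + M*M = -2 + M²)
-403*N(W(1, 1)) + d(9) = -403*(-3 + 3*1)² + (-2 + 9²) = -403*(-3 + 3)² + (-2 + 81) = -403*0² + 79 = -403*0 + 79 = 0 + 79 = 79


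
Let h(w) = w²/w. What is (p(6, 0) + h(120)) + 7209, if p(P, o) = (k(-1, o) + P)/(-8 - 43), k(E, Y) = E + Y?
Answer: 373774/51 ≈ 7328.9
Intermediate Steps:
p(P, o) = 1/51 - P/51 - o/51 (p(P, o) = ((-1 + o) + P)/(-8 - 43) = (-1 + P + o)/(-51) = (-1 + P + o)*(-1/51) = 1/51 - P/51 - o/51)
h(w) = w
(p(6, 0) + h(120)) + 7209 = ((1/51 - 1/51*6 - 1/51*0) + 120) + 7209 = ((1/51 - 2/17 + 0) + 120) + 7209 = (-5/51 + 120) + 7209 = 6115/51 + 7209 = 373774/51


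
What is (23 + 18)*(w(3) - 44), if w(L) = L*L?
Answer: -1435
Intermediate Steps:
w(L) = L²
(23 + 18)*(w(3) - 44) = (23 + 18)*(3² - 44) = 41*(9 - 44) = 41*(-35) = -1435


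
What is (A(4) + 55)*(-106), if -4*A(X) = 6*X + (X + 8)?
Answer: -4876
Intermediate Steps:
A(X) = -2 - 7*X/4 (A(X) = -(6*X + (X + 8))/4 = -(6*X + (8 + X))/4 = -(8 + 7*X)/4 = -2 - 7*X/4)
(A(4) + 55)*(-106) = ((-2 - 7/4*4) + 55)*(-106) = ((-2 - 7) + 55)*(-106) = (-9 + 55)*(-106) = 46*(-106) = -4876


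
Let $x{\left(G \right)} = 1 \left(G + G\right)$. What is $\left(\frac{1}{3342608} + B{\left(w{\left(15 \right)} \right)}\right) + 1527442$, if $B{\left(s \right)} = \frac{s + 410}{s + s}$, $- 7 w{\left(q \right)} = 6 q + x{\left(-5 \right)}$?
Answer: $\frac{2552790781005}{1671304} \approx 1.5274 \cdot 10^{6}$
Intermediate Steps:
$x{\left(G \right)} = 2 G$ ($x{\left(G \right)} = 1 \cdot 2 G = 2 G$)
$w{\left(q \right)} = \frac{10}{7} - \frac{6 q}{7}$ ($w{\left(q \right)} = - \frac{6 q + 2 \left(-5\right)}{7} = - \frac{6 q - 10}{7} = - \frac{-10 + 6 q}{7} = \frac{10}{7} - \frac{6 q}{7}$)
$B{\left(s \right)} = \frac{410 + s}{2 s}$
$\left(\frac{1}{3342608} + B{\left(w{\left(15 \right)} \right)}\right) + 1527442 = \left(\frac{1}{3342608} + \frac{410 + \left(\frac{10}{7} - \frac{90}{7}\right)}{2 \left(\frac{10}{7} - \frac{90}{7}\right)}\right) + 1527442 = \left(\frac{1}{3342608} + \frac{410 - \frac{80}{7}}{2 \left(- \frac{80}{7}\right)}\right) + 1527442 = \left(\frac{1}{3342608} + \frac{1}{2} \left(- \frac{7}{80}\right) \frac{2790}{7}\right) + 1527442 = \left(\frac{1}{3342608} - \frac{279}{16}\right) + 1527442 = - \frac{29143363}{1671304} + 1527442 = \frac{2552790781005}{1671304}$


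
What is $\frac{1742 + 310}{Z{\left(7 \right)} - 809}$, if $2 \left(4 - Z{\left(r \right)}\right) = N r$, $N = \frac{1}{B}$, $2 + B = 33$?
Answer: $- \frac{42408}{16639} \approx -2.5487$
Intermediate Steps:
$B = 31$ ($B = -2 + 33 = 31$)
$N = \frac{1}{31} \approx 0.032258$
$Z{\left(r \right)} = 4 - \frac{r}{62}$ ($Z{\left(r \right)} = 4 - \frac{\frac{1}{31} r}{2} = 4 - \frac{r}{62}$)
$\frac{1742 + 310}{Z{\left(7 \right)} - 809} = \frac{1742 + 310}{\left(4 - \frac{7}{62}\right) - 809} = \frac{2052}{\left(4 - \frac{7}{62}\right) - 809} = \frac{2052}{\frac{241}{62} - 809} = \frac{2052}{- \frac{49917}{62}} = 2052 \left(- \frac{62}{49917}\right) = - \frac{42408}{16639}$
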